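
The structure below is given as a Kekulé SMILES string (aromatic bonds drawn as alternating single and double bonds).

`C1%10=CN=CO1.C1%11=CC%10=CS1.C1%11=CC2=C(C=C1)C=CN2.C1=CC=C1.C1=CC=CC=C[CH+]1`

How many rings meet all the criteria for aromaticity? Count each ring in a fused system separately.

The SMILES encodes a five-membered ring with an oxygen at position 1 and a nitrogen at position 3 (in a C=N bond), with two double bonds; a five-membered ring of four carbons and one sulfur, with two C=C double bonds; a six-membered carbon ring with three alternating C=C double bonds, fused to a five-membered ring containing one N–H nitrogen and two C=C double bonds; a four-membered carbon ring with two alternating C=C double bonds; a seven-membered all-carbon ring bearing a positive charge on one carbon, with three C=C double bonds.
The 5-membered ring with one oxygen and one =N– is planar and fully conjugated; 2 ring double bonds (4 π electrons) plus a heteroatom lone pair (2) give 6 π electrons. Since 6 = 4n+2 (n=1), it is aromatic (oxazole).
The 5-membered ring with one sulfur has a continuous p-orbital overlap around the ring; 2 ring double bonds (4 π electrons) plus a heteroatom lone pair (2) give 6 π electrons. Since 6 = 4n+2 (n=1), it is aromatic (thiophene).
The fused 6/5-membered bicyclic (with one N–H) is a single π system with 9 sp² atoms and 10 π electrons from ring double bonds plus a heteroatom lone pair. 10 = 4(2)+2, so the system is aromatic and both rings count as aromatic (indole).
The 4-membered ring has only sp² ring atoms; a planar conformation would have a fully conjugated π system of 4 electrons. But 4 = 4(1), which is 4n not 4n+2, so it is not aromatic (cyclobutadiene) — cyclobutadiene is antiaromatic and distorts to a rectangle.
The 7-membered ring has a continuous p-orbital overlap around the ring; 3 ring double bonds (6 π electrons) plus the carbocation's empty p orbital (0, but keeps the ring conjugated) give 6 π electrons. Since 6 = 4n+2 (n=1), it is aromatic (tropylium cation).
5 of the 6 rings are aromatic. Total: 5.

5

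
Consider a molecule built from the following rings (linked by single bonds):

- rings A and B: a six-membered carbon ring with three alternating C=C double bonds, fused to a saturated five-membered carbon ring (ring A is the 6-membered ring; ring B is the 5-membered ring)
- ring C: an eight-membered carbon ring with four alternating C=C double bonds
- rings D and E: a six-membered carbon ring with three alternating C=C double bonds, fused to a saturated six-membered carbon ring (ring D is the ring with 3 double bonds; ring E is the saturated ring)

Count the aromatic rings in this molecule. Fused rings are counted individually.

2

Ring A has a continuous p-orbital overlap around the ring; 3 ring double bonds give 6 π electrons. That satisfies 4n+2 with n=1, so ring A is aromatic (benzene ring).
Ring B has three sp³ carbons, so it is not fully conjugated — not aromatic (cyclopentane ring).
Ring C has only sp² ring atoms; a planar conformation would have a fully conjugated π system of 8 electrons. But 8 = 4(2), which is 4n not 4n+2, so ring C is not aromatic (cyclooctatetraene) — cyclooctatetraene distorts into a non-planar tub to avoid antiaromaticity.
Ring D is planar and fully conjugated; 3 ring double bonds give 6 π electrons. Since 6 = 4n+2 (n=1), ring D is aromatic (benzene ring).
Ring E has four sp³ carbons, so it is not fully conjugated — not aromatic (cyclohexane ring).
Aromatic: A, D. Total: 2.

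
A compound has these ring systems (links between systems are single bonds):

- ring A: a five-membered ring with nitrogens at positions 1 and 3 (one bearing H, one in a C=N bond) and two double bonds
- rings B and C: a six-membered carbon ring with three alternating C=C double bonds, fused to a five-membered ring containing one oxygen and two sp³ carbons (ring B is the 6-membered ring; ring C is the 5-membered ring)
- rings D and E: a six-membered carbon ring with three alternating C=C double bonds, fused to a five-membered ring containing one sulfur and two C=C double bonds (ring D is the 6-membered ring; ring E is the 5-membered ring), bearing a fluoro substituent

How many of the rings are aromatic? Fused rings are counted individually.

4

Ring A is planar and fully conjugated; 2 ring double bonds (4 π electrons) plus a heteroatom lone pair (2) give 6 π electrons. 6 = 4(1)+2, so ring A is aromatic (imidazole).
Ring B is planar and fully conjugated; 3 ring double bonds give 6 π electrons. Since 6 = 4n+2 (n=1), ring B is aromatic (benzene ring).
Ring C has two sp³ carbons, so it is not fully conjugated — not aromatic (oxolane ring).
Rings D and E form a fused bicyclic system (with one sulfur) with 9 sp² atoms and 10 π electrons from ring double bonds plus a heteroatom lone pair. 10 = 4(2)+2, so the system is aromatic and both rings count as aromatic (benzothiophene).
Aromatic: A, B, D, E. Total: 4.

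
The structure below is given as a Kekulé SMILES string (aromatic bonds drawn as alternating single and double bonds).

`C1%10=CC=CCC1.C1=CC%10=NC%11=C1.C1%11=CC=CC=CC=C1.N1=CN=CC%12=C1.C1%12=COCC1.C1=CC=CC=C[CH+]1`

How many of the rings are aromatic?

3

The SMILES encodes a six-membered carbon ring with two conjugated C=C double bonds and two sp³ carbons; a six-membered ring of five carbons and one nitrogen with three alternating double bonds; an eight-membered carbon ring with four alternating C=C double bonds; a six-membered ring with nitrogens at positions 1 and 3 and three alternating double bonds; a five-membered ring of four carbons and one oxygen, with one C=C double bond and two sp³ carbons; a seven-membered all-carbon ring bearing a positive charge on one carbon, with three C=C double bonds.
The 6-membered ring has two sp³ carbons, so it is not fully conjugated — not aromatic (1,3-cyclohexadiene).
The 6-membered ring with one nitrogen is fully conjugated (every ring atom contributes a p orbital); 3 ring double bonds give 6 π electrons. Since 6 = 4n+2 (n=1), it is aromatic (pyridine).
The 8-membered ring has only sp² ring atoms; a planar conformation would have a fully conjugated π system of 8 electrons. But 8 = 4(2), which is 4n not 4n+2, so it is not aromatic (cyclooctatetraene) — cyclooctatetraene distorts into a non-planar tub to avoid antiaromaticity.
The 6-membered ring with two nitrogens (1,3) is planar and fully conjugated; 3 ring double bonds give 6 π electrons. Since 6 = 4n+2 (n=1), it is aromatic (pyrimidine).
The 5-membered ring with one oxygen has two sp³ carbons, so it is not fully conjugated — not aromatic (2,3-dihydrofuran).
The 7-membered ring has a continuous p-orbital overlap around the ring; 3 ring double bonds (6 π electrons) plus the carbocation's empty p orbital (0, but keeps the ring conjugated) give 6 π electrons. 6 = 4(1)+2, so it is aromatic (tropylium cation).
3 of the 6 rings are aromatic. Total: 3.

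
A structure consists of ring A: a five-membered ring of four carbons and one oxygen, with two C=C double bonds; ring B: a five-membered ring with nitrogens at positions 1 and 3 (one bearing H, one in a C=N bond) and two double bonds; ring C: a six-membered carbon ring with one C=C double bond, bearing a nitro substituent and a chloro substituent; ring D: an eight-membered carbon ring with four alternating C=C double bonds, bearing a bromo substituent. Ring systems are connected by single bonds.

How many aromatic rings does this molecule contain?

2

Ring A is planar and fully conjugated; 2 ring double bonds (4 π electrons) plus a heteroatom lone pair (2) give 6 π electrons. Since 6 = 4n+2 (n=1), ring A is aromatic (furan).
Ring B has a continuous p-orbital overlap around the ring; 2 ring double bonds (4 π electrons) plus a heteroatom lone pair (2) give 6 π electrons. Since 6 = 4n+2 (n=1), ring B is aromatic (imidazole).
Ring C has four sp³ carbons, so it is not fully conjugated — not aromatic (cyclohexene).
Ring D has only sp² ring atoms; a planar conformation would have a fully conjugated π system of 8 electrons. But 8 = 4(2), which is 4n not 4n+2, so ring D is not aromatic (cyclooctatetraene) — cyclooctatetraene distorts into a non-planar tub to avoid antiaromaticity.
Aromatic: A, B. Total: 2.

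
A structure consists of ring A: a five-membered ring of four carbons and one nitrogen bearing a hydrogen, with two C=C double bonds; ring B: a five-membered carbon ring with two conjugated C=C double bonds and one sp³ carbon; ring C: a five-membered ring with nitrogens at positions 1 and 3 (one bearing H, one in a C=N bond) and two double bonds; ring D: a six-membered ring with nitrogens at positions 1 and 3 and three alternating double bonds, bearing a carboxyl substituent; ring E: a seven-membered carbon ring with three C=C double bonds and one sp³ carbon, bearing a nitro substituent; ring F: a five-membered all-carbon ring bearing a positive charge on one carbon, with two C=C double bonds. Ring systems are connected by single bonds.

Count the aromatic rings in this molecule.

3

Ring A is fully conjugated (every ring atom contributes a p orbital); 2 ring double bonds (4 π electrons) plus a heteroatom lone pair (2) give 6 π electrons. 6 = 4(1)+2, so ring A is aromatic (pyrrole).
Ring B has one sp³ carbon, so it is not fully conjugated — not aromatic (cyclopentadiene).
Ring C has a continuous p-orbital overlap around the ring; 2 ring double bonds (4 π electrons) plus a heteroatom lone pair (2) give 6 π electrons. Since 6 = 4n+2 (n=1), ring C is aromatic (imidazole).
Ring D has a continuous p-orbital overlap around the ring; 3 ring double bonds give 6 π electrons. Since 6 = 4n+2 (n=1), ring D is aromatic (pyrimidine).
Ring E has one sp³ carbon, so it is not fully conjugated — not aromatic (cycloheptatriene).
Ring F has only sp² ring atoms; a planar conformation would have a fully conjugated π system of 4 electrons. But 4 = 4(1), which is 4n not 4n+2, so ring F is not aromatic (cyclopentadienyl cation).
Aromatic: A, C, D. Total: 3.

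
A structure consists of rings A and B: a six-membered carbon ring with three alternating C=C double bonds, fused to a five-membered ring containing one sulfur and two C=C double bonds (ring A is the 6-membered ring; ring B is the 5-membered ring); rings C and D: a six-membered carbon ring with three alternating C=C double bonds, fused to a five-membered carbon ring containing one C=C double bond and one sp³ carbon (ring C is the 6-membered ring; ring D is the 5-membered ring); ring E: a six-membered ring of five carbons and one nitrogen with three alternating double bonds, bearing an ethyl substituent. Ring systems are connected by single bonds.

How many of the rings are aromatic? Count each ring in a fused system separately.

4

Rings A and B form a fused bicyclic system (with one sulfur) with 9 sp² atoms and 10 π electrons from ring double bonds plus a heteroatom lone pair. 10 = 4(2)+2, so the system is aromatic and both rings count as aromatic (benzothiophene).
Ring C is planar and fully conjugated; 3 ring double bonds give 6 π electrons. That satisfies 4n+2 with n=1, so ring C is aromatic (benzene ring).
Ring D has one sp³ carbon, so it is not fully conjugated — not aromatic (cyclopentene ring).
Ring E is planar and fully conjugated; 3 ring double bonds give 6 π electrons. That satisfies 4n+2 with n=1, so ring E is aromatic (pyridine).
Aromatic: A, B, C, E. Total: 4.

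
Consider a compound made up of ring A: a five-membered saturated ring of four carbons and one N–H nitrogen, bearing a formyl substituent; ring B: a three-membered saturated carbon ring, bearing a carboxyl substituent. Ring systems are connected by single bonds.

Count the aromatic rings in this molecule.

0

Ring A has only sp³ atoms, so it is not fully conjugated — not aromatic (pyrrolidine).
Ring B has only sp³ atoms, so it is not fully conjugated — not aromatic (cyclopropane).
No ring is aromatic. Total: 0.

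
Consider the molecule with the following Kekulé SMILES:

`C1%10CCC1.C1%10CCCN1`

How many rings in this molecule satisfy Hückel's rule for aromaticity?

The SMILES encodes a four-membered saturated carbon ring; a five-membered saturated ring of four carbons and one N–H nitrogen.
The 4-membered ring has only sp³ atoms, so it is not fully conjugated — not aromatic (cyclobutane).
The 5-membered ring with one N–H has only sp³ atoms, so it is not fully conjugated — not aromatic (pyrrolidine).
None of the rings are aromatic. Total: 0.

0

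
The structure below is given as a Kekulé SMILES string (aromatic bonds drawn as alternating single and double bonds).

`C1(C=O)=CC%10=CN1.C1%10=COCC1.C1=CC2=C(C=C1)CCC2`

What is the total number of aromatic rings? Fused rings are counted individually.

2

The SMILES encodes a five-membered ring of four carbons and one nitrogen bearing a hydrogen, with two C=C double bonds; a five-membered ring of four carbons and one oxygen, with one C=C double bond and two sp³ carbons; a six-membered carbon ring with three alternating C=C double bonds, fused to a saturated five-membered carbon ring.
The 5-membered ring with one N–H has a continuous p-orbital overlap around the ring; 2 ring double bonds (4 π electrons) plus a heteroatom lone pair (2) give 6 π electrons. That satisfies 4n+2 with n=1, so it is aromatic (pyrrole).
The 5-membered ring with one oxygen has two sp³ carbons, so it is not fully conjugated — not aromatic (2,3-dihydrofuran).
The 6-membered ring is fully conjugated (every ring atom contributes a p orbital); 3 ring double bonds give 6 π electrons. 6 = 4(1)+2, so it is aromatic (benzene ring).
The 5-membered ring has three sp³ carbons, so it is not fully conjugated — not aromatic (cyclopentane ring).
2 of the 4 rings are aromatic. Total: 2.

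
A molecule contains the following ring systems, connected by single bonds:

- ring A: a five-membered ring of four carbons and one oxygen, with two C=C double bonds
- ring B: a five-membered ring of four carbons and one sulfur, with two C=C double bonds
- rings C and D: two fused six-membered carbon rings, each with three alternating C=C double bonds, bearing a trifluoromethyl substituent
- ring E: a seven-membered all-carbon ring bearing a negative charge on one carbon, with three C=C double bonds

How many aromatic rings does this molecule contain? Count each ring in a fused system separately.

Ring A is fully conjugated (every ring atom contributes a p orbital); 2 ring double bonds (4 π electrons) plus a heteroatom lone pair (2) give 6 π electrons. That satisfies 4n+2 with n=1, so ring A is aromatic (furan).
Ring B is planar and fully conjugated; 2 ring double bonds (4 π electrons) plus a heteroatom lone pair (2) give 6 π electrons. That satisfies 4n+2 with n=1, so ring B is aromatic (thiophene).
Rings C and D form a fused bicyclic system with 10 sp² atoms and 10 π electrons from ring double bonds. 10 = 4(2)+2, so the system is aromatic and both rings count as aromatic (naphthalene).
Ring E has only sp² ring atoms; a planar conformation would have a fully conjugated π system of 8 electrons. But 8 = 4(2), which is 4n not 4n+2, so ring E is not aromatic (cycloheptatrienyl anion).
Aromatic: A, B, C, D. Total: 4.

4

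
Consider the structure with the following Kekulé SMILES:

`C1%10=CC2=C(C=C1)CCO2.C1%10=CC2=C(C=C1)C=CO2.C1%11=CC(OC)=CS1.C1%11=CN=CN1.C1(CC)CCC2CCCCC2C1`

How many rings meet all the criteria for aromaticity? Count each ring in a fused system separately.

The SMILES encodes a six-membered carbon ring with three alternating C=C double bonds, fused to a five-membered ring containing one oxygen and two sp³ carbons; a six-membered carbon ring with three alternating C=C double bonds, fused to a five-membered ring containing one oxygen and two C=C double bonds; a five-membered ring of four carbons and one sulfur, with two C=C double bonds; a five-membered ring with nitrogens at positions 1 and 3 (one bearing H, one in a C=N bond) and two double bonds; two fused six-membered saturated carbon rings.
The 6-membered ring is planar and fully conjugated; 3 ring double bonds give 6 π electrons. That satisfies 4n+2 with n=1, so it is aromatic (benzene ring).
The 5-membered ring with one oxygen has two sp³ carbons, so it is not fully conjugated — not aromatic (oxolane ring).
The fused 6/5-membered bicyclic (with one oxygen) is a single π system with 9 sp² atoms and 10 π electrons from ring double bonds plus a heteroatom lone pair. 10 = 4(2)+2, so the system is aromatic and both rings count as aromatic (benzofuran).
The 5-membered ring with one sulfur has a continuous p-orbital overlap around the ring; 2 ring double bonds (4 π electrons) plus a heteroatom lone pair (2) give 6 π electrons. 6 = 4(1)+2, so it is aromatic (thiophene).
The 5-membered ring with two nitrogens (one N–H, one =N–) has a continuous p-orbital overlap around the ring; 2 ring double bonds (4 π electrons) plus a heteroatom lone pair (2) give 6 π electrons. Since 6 = 4n+2 (n=1), it is aromatic (imidazole).
The second 6-membered ring has only sp³ atoms, so it is not fully conjugated — not aromatic (cyclohexane ring).
The third 6-membered ring has only sp³ atoms, so it is not fully conjugated — not aromatic (cyclohexane ring).
5 of the 8 rings are aromatic. Total: 5.

5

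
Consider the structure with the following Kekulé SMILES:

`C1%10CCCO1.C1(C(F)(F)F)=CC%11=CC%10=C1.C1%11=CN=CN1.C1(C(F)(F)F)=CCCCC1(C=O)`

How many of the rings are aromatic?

The SMILES encodes a five-membered saturated ring of four carbons and one oxygen; a six-membered carbon ring with three alternating C=C double bonds; a five-membered ring with nitrogens at positions 1 and 3 (one bearing H, one in a C=N bond) and two double bonds; a six-membered carbon ring with one C=C double bond.
The 5-membered ring with one oxygen has only sp³ atoms, so it is not fully conjugated — not aromatic (tetrahydrofuran).
The 6-membered ring is planar and fully conjugated; 3 ring double bonds give 6 π electrons. 6 = 4(1)+2, so it is aromatic (benzene).
The 5-membered ring with two nitrogens (one N–H, one =N–) is fully conjugated (every ring atom contributes a p orbital); 2 ring double bonds (4 π electrons) plus a heteroatom lone pair (2) give 6 π electrons. That satisfies 4n+2 with n=1, so it is aromatic (imidazole).
The second 6-membered ring has four sp³ carbons, so it is not fully conjugated — not aromatic (cyclohexene).
2 of the 4 rings are aromatic. Total: 2.

2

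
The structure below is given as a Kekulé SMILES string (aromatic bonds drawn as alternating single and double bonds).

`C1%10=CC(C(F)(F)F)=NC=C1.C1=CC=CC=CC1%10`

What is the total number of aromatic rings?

The SMILES encodes a six-membered ring of five carbons and one nitrogen with three alternating double bonds; a seven-membered carbon ring with three C=C double bonds and one sp³ carbon.
The 6-membered ring with one nitrogen has a continuous p-orbital overlap around the ring; 3 ring double bonds give 6 π electrons. Since 6 = 4n+2 (n=1), it is aromatic (pyridine).
The 7-membered ring has one sp³ carbon, so it is not fully conjugated — not aromatic (cycloheptatriene).
1 of the 2 rings is aromatic. Total: 1.

1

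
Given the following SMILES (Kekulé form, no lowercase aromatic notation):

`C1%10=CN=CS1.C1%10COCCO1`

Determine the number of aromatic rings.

The SMILES encodes a five-membered ring with a sulfur at position 1 and a nitrogen at position 3 (in a C=N bond), with two double bonds; a six-membered saturated ring with oxygens at positions 1 and 4.
The 5-membered ring with one sulfur and one =N– has a continuous p-orbital overlap around the ring; 2 ring double bonds (4 π electrons) plus a heteroatom lone pair (2) give 6 π electrons. Since 6 = 4n+2 (n=1), it is aromatic (thiazole).
The 6-membered ring with two oxygens (1,4) has only sp³ atoms, so it is not fully conjugated — not aromatic (1,4-dioxane).
1 of the 2 rings is aromatic. Total: 1.

1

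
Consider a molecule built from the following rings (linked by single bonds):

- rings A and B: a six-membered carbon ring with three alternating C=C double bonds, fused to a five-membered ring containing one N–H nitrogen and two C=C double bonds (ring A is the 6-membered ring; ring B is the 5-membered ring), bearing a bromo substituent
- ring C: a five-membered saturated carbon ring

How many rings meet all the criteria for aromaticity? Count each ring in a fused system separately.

2

Rings A and B form a fused bicyclic system (with one N–H) with 9 sp² atoms and 10 π electrons from ring double bonds plus a heteroatom lone pair. 10 = 4(2)+2, so the system is aromatic and both rings count as aromatic (indole).
Ring C has only sp³ atoms, so it is not fully conjugated — not aromatic (cyclopentane).
Aromatic: A, B. Total: 2.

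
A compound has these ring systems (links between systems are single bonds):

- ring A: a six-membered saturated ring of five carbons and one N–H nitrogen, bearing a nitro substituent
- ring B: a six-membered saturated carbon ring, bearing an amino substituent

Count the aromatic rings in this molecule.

Ring A has only sp³ atoms, so it is not fully conjugated — not aromatic (piperidine).
Ring B has only sp³ atoms, so it is not fully conjugated — not aromatic (cyclohexane).
No ring is aromatic. Total: 0.

0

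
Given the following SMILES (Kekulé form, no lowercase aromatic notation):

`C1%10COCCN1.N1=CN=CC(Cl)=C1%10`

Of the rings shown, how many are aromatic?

1

The SMILES encodes a six-membered saturated ring with an oxygen and an N–H nitrogen at positions 1 and 4; a six-membered ring with nitrogens at positions 1 and 3 and three alternating double bonds.
The 6-membered ring with one oxygen and one N–H (1,4) has only sp³ atoms, so it is not fully conjugated — not aromatic (morpholine).
The 6-membered ring with two nitrogens (1,3) has a continuous p-orbital overlap around the ring; 3 ring double bonds give 6 π electrons. 6 = 4(1)+2, so it is aromatic (pyrimidine).
1 of the 2 rings is aromatic. Total: 1.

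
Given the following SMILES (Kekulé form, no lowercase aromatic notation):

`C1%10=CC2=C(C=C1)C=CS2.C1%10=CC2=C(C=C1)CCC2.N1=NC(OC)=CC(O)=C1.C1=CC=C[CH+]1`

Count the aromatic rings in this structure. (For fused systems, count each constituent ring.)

4

The SMILES encodes a six-membered carbon ring with three alternating C=C double bonds, fused to a five-membered ring containing one sulfur and two C=C double bonds; a six-membered carbon ring with three alternating C=C double bonds, fused to a saturated five-membered carbon ring; a six-membered ring with two adjacent nitrogens and three alternating double bonds; a five-membered all-carbon ring bearing a positive charge on one carbon, with two C=C double bonds.
The fused 6/5-membered bicyclic (with one sulfur) is a single π system with 9 sp² atoms and 10 π electrons from ring double bonds plus a heteroatom lone pair. 10 = 4(2)+2, so the system is aromatic and both rings count as aromatic (benzothiophene).
The 6-membered ring is fully conjugated (every ring atom contributes a p orbital); 3 ring double bonds give 6 π electrons. 6 = 4(1)+2, so it is aromatic (benzene ring).
The 5-membered ring has three sp³ carbons, so it is not fully conjugated — not aromatic (cyclopentane ring).
The 6-membered ring with two nitrogens (1,2) is planar and fully conjugated; 3 ring double bonds give 6 π electrons. That satisfies 4n+2 with n=1, so it is aromatic (pyridazine).
The second 5-membered ring has only sp² ring atoms; a planar conformation would have a fully conjugated π system of 4 electrons. But 4 = 4(1), which is 4n not 4n+2, so it is not aromatic (cyclopentadienyl cation).
4 of the 6 rings are aromatic. Total: 4.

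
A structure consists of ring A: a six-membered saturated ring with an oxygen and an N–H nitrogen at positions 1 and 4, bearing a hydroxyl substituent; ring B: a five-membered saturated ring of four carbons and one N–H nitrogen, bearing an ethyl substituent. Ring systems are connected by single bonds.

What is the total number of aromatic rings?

0

Ring A has only sp³ atoms, so it is not fully conjugated — not aromatic (morpholine).
Ring B has only sp³ atoms, so it is not fully conjugated — not aromatic (pyrrolidine).
No ring is aromatic. Total: 0.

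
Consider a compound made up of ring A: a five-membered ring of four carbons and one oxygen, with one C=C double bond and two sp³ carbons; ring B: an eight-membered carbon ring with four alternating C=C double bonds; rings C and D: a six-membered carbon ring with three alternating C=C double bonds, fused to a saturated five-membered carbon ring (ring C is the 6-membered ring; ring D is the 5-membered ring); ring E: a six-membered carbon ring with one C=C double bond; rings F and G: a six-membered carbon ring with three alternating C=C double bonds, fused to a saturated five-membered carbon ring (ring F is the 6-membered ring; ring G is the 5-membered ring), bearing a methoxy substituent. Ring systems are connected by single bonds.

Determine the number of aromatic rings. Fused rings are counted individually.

Ring A has two sp³ carbons, so it is not fully conjugated — not aromatic (2,3-dihydrofuran).
Ring B has only sp² ring atoms; a planar conformation would have a fully conjugated π system of 8 electrons. But 8 = 4(2), which is 4n not 4n+2, so ring B is not aromatic (cyclooctatetraene) — cyclooctatetraene distorts into a non-planar tub to avoid antiaromaticity.
Ring C has a continuous p-orbital overlap around the ring; 3 ring double bonds give 6 π electrons. Since 6 = 4n+2 (n=1), ring C is aromatic (benzene ring).
Ring D has three sp³ carbons, so it is not fully conjugated — not aromatic (cyclopentane ring).
Ring E has four sp³ carbons, so it is not fully conjugated — not aromatic (cyclohexene).
Ring F has a continuous p-orbital overlap around the ring; 3 ring double bonds give 6 π electrons. Since 6 = 4n+2 (n=1), ring F is aromatic (benzene ring).
Ring G has three sp³ carbons, so it is not fully conjugated — not aromatic (cyclopentane ring).
Aromatic: C, F. Total: 2.

2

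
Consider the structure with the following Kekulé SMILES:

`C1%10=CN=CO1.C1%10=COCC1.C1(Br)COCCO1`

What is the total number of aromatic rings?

The SMILES encodes a five-membered ring with an oxygen at position 1 and a nitrogen at position 3 (in a C=N bond), with two double bonds; a five-membered ring of four carbons and one oxygen, with one C=C double bond and two sp³ carbons; a six-membered saturated ring with oxygens at positions 1 and 4.
The 5-membered ring with one oxygen and one =N– has a continuous p-orbital overlap around the ring; 2 ring double bonds (4 π electrons) plus a heteroatom lone pair (2) give 6 π electrons. That satisfies 4n+2 with n=1, so it is aromatic (oxazole).
The 5-membered ring with one oxygen has two sp³ carbons, so it is not fully conjugated — not aromatic (2,3-dihydrofuran).
The 6-membered ring with two oxygens (1,4) has only sp³ atoms, so it is not fully conjugated — not aromatic (1,4-dioxane).
1 of the 3 rings is aromatic. Total: 1.

1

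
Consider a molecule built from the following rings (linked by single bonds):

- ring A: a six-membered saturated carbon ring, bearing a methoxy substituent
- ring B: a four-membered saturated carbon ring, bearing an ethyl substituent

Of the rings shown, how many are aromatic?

Ring A has only sp³ atoms, so it is not fully conjugated — not aromatic (cyclohexane).
Ring B has only sp³ atoms, so it is not fully conjugated — not aromatic (cyclobutane).
No ring is aromatic. Total: 0.

0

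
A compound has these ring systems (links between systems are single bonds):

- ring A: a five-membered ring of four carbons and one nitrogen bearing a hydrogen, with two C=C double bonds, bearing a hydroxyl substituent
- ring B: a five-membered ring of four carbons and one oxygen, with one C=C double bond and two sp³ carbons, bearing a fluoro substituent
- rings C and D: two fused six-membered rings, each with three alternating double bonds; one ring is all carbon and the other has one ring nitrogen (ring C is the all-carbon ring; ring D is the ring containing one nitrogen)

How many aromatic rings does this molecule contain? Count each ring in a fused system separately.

Ring A is planar and fully conjugated; 2 ring double bonds (4 π electrons) plus a heteroatom lone pair (2) give 6 π electrons. That satisfies 4n+2 with n=1, so ring A is aromatic (pyrrole).
Ring B has two sp³ carbons, so it is not fully conjugated — not aromatic (2,3-dihydrofuran).
Rings C and D form a fused bicyclic system (with one nitrogen) with 10 sp² atoms and 10 π electrons from ring double bonds. 10 = 4(2)+2, so the system is aromatic and both rings count as aromatic (quinoline).
Aromatic: A, C, D. Total: 3.

3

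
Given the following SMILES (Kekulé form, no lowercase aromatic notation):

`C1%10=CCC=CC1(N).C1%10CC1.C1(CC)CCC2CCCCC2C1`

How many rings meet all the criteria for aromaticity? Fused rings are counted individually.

The SMILES encodes a six-membered carbon ring with two isolated C=C double bonds and two sp³ carbons; a three-membered saturated carbon ring; two fused six-membered saturated carbon rings.
The 6-membered ring has two sp³ carbons, so it is not fully conjugated — not aromatic (1,4-cyclohexadiene).
The 3-membered ring has only sp³ atoms, so it is not fully conjugated — not aromatic (cyclopropane).
The second 6-membered ring has only sp³ atoms, so it is not fully conjugated — not aromatic (cyclohexane ring).
The third 6-membered ring has only sp³ atoms, so it is not fully conjugated — not aromatic (cyclohexane ring).
None of the rings are aromatic. Total: 0.

0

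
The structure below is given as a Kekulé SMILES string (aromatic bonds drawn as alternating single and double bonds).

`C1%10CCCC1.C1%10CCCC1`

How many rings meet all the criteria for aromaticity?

0

The SMILES encodes a five-membered saturated carbon ring; a five-membered saturated carbon ring.
The 5-membered ring has only sp³ atoms, so it is not fully conjugated — not aromatic (cyclopentane).
The second 5-membered ring has only sp³ atoms, so it is not fully conjugated — not aromatic (cyclopentane).
None of the rings are aromatic. Total: 0.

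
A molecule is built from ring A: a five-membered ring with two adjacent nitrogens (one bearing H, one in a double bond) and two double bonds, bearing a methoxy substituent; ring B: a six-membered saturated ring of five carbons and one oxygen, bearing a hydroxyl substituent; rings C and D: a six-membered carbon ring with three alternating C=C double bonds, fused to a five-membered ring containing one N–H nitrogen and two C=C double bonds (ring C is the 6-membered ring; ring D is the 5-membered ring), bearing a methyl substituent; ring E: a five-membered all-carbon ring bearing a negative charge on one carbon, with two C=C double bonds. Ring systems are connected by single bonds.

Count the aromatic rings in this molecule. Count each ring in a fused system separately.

4

Ring A has a continuous p-orbital overlap around the ring; 2 ring double bonds (4 π electrons) plus a heteroatom lone pair (2) give 6 π electrons. That satisfies 4n+2 with n=1, so ring A is aromatic (pyrazole).
Ring B has only sp³ atoms, so it is not fully conjugated — not aromatic (tetrahydropyran).
Rings C and D form a fused bicyclic system (with one N–H) with 9 sp² atoms and 10 π electrons from ring double bonds plus a heteroatom lone pair. 10 = 4(2)+2, so the system is aromatic and both rings count as aromatic (indole).
Ring E is fully conjugated (every ring atom contributes a p orbital); 2 ring double bonds (4 π electrons) plus the carbanion lone pair (2) give 6 π electrons. Since 6 = 4n+2 (n=1), ring E is aromatic (cyclopentadienyl anion).
Aromatic: A, C, D, E. Total: 4.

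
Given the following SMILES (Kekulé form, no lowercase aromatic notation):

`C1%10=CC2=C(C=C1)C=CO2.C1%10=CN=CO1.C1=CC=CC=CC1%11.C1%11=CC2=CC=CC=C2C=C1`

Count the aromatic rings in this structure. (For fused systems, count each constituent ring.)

5

The SMILES encodes a six-membered carbon ring with three alternating C=C double bonds, fused to a five-membered ring containing one oxygen and two C=C double bonds; a five-membered ring with an oxygen at position 1 and a nitrogen at position 3 (in a C=N bond), with two double bonds; a seven-membered carbon ring with three C=C double bonds and one sp³ carbon; two fused six-membered carbon rings, each with three alternating C=C double bonds.
The fused 6/5-membered bicyclic (with one oxygen) is a single π system with 9 sp² atoms and 10 π electrons from ring double bonds plus a heteroatom lone pair. 10 = 4(2)+2, so the system is aromatic and both rings count as aromatic (benzofuran).
The 5-membered ring with one oxygen and one =N– is planar and fully conjugated; 2 ring double bonds (4 π electrons) plus a heteroatom lone pair (2) give 6 π electrons. Since 6 = 4n+2 (n=1), it is aromatic (oxazole).
The 7-membered ring has one sp³ carbon, so it is not fully conjugated — not aromatic (cycloheptatriene).
The fused 6/6-membered bicyclic is a single π system with 10 sp² atoms and 10 π electrons from ring double bonds. 10 = 4(2)+2, so the system is aromatic and both rings count as aromatic (naphthalene).
5 of the 6 rings are aromatic. Total: 5.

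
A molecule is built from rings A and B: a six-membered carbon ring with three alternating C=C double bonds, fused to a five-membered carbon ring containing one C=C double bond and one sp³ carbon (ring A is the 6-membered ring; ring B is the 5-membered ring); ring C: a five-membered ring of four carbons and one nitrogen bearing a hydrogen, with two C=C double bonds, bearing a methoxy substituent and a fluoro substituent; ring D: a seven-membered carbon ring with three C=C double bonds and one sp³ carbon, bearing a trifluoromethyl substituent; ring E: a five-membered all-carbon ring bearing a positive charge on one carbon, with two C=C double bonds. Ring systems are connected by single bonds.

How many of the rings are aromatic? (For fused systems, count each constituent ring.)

Ring A is fully conjugated (every ring atom contributes a p orbital); 3 ring double bonds give 6 π electrons. 6 = 4(1)+2, so ring A is aromatic (benzene ring).
Ring B has one sp³ carbon, so it is not fully conjugated — not aromatic (cyclopentene ring).
Ring C is fully conjugated (every ring atom contributes a p orbital); 2 ring double bonds (4 π electrons) plus a heteroatom lone pair (2) give 6 π electrons. That satisfies 4n+2 with n=1, so ring C is aromatic (pyrrole).
Ring D has one sp³ carbon, so it is not fully conjugated — not aromatic (cycloheptatriene).
Ring E has only sp² ring atoms; a planar conformation would have a fully conjugated π system of 4 electrons. But 4 = 4(1), which is 4n not 4n+2, so ring E is not aromatic (cyclopentadienyl cation).
Aromatic: A, C. Total: 2.

2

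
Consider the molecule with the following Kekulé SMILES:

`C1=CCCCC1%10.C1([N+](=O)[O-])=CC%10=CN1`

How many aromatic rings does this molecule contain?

The SMILES encodes a six-membered carbon ring with one C=C double bond; a five-membered ring of four carbons and one nitrogen bearing a hydrogen, with two C=C double bonds.
The 6-membered ring has four sp³ carbons, so it is not fully conjugated — not aromatic (cyclohexene).
The 5-membered ring with one N–H is fully conjugated (every ring atom contributes a p orbital); 2 ring double bonds (4 π electrons) plus a heteroatom lone pair (2) give 6 π electrons. 6 = 4(1)+2, so it is aromatic (pyrrole).
1 of the 2 rings is aromatic. Total: 1.

1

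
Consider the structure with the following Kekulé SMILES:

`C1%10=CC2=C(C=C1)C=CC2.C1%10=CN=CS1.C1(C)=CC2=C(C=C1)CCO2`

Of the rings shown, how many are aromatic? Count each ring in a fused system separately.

3

The SMILES encodes a six-membered carbon ring with three alternating C=C double bonds, fused to a five-membered carbon ring containing one C=C double bond and one sp³ carbon; a five-membered ring with a sulfur at position 1 and a nitrogen at position 3 (in a C=N bond), with two double bonds; a six-membered carbon ring with three alternating C=C double bonds, fused to a five-membered ring containing one oxygen and two sp³ carbons.
The 6-membered ring is planar and fully conjugated; 3 ring double bonds give 6 π electrons. 6 = 4(1)+2, so it is aromatic (benzene ring).
The 5-membered ring has one sp³ carbon, so it is not fully conjugated — not aromatic (cyclopentene ring).
The 5-membered ring with one sulfur and one =N– is planar and fully conjugated; 2 ring double bonds (4 π electrons) plus a heteroatom lone pair (2) give 6 π electrons. 6 = 4(1)+2, so it is aromatic (thiazole).
The second 6-membered ring has a continuous p-orbital overlap around the ring; 3 ring double bonds give 6 π electrons. That satisfies 4n+2 with n=1, so it is aromatic (benzene ring).
The 5-membered ring with one oxygen has two sp³ carbons, so it is not fully conjugated — not aromatic (oxolane ring).
3 of the 5 rings are aromatic. Total: 3.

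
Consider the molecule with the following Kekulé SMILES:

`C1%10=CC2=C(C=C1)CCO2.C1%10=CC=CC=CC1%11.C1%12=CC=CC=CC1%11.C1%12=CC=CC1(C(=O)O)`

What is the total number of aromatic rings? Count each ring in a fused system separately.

The SMILES encodes a six-membered carbon ring with three alternating C=C double bonds, fused to a five-membered ring containing one oxygen and two sp³ carbons; a seven-membered carbon ring with three C=C double bonds and one sp³ carbon; a seven-membered carbon ring with three C=C double bonds and one sp³ carbon; a five-membered carbon ring with two conjugated C=C double bonds and one sp³ carbon.
The 6-membered ring is planar and fully conjugated; 3 ring double bonds give 6 π electrons. Since 6 = 4n+2 (n=1), it is aromatic (benzene ring).
The 5-membered ring with one oxygen has two sp³ carbons, so it is not fully conjugated — not aromatic (oxolane ring).
The 7-membered ring has one sp³ carbon, so it is not fully conjugated — not aromatic (cycloheptatriene).
The second 7-membered ring has one sp³ carbon, so it is not fully conjugated — not aromatic (cycloheptatriene).
The 5-membered ring has one sp³ carbon, so it is not fully conjugated — not aromatic (cyclopentadiene).
1 of the 5 rings is aromatic. Total: 1.

1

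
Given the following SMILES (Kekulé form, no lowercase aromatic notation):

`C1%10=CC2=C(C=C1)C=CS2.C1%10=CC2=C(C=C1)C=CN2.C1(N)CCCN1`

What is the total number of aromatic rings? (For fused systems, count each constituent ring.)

The SMILES encodes a six-membered carbon ring with three alternating C=C double bonds, fused to a five-membered ring containing one sulfur and two C=C double bonds; a six-membered carbon ring with three alternating C=C double bonds, fused to a five-membered ring containing one N–H nitrogen and two C=C double bonds; a five-membered saturated ring of four carbons and one N–H nitrogen.
The fused 6/5-membered bicyclic (with one sulfur) is a single π system with 9 sp² atoms and 10 π electrons from ring double bonds plus a heteroatom lone pair. 10 = 4(2)+2, so the system is aromatic and both rings count as aromatic (benzothiophene).
The fused 6/5-membered bicyclic (with one N–H) is a single π system with 9 sp² atoms and 10 π electrons from ring double bonds plus a heteroatom lone pair. 10 = 4(2)+2, so the system is aromatic and both rings count as aromatic (indole).
The 5-membered ring with one N–H has only sp³ atoms, so it is not fully conjugated — not aromatic (pyrrolidine).
4 of the 5 rings are aromatic. Total: 4.

4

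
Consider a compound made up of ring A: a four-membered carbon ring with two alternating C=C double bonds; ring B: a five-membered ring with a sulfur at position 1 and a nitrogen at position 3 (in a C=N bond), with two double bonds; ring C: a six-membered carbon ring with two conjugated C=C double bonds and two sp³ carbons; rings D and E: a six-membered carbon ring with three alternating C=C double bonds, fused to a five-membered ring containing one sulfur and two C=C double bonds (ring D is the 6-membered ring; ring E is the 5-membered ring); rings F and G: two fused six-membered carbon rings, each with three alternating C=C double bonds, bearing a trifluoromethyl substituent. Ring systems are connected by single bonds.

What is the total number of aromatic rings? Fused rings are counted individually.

5

Ring A has only sp² ring atoms; a planar conformation would have a fully conjugated π system of 4 electrons. But 4 = 4(1), which is 4n not 4n+2, so ring A is not aromatic (cyclobutadiene) — cyclobutadiene is antiaromatic and distorts to a rectangle.
Ring B is fully conjugated (every ring atom contributes a p orbital); 2 ring double bonds (4 π electrons) plus a heteroatom lone pair (2) give 6 π electrons. Since 6 = 4n+2 (n=1), ring B is aromatic (thiazole).
Ring C has two sp³ carbons, so it is not fully conjugated — not aromatic (1,3-cyclohexadiene).
Rings D and E form a fused bicyclic system (with one sulfur) with 9 sp² atoms and 10 π electrons from ring double bonds plus a heteroatom lone pair. 10 = 4(2)+2, so the system is aromatic and both rings count as aromatic (benzothiophene).
Rings F and G form a fused bicyclic system with 10 sp² atoms and 10 π electrons from ring double bonds. 10 = 4(2)+2, so the system is aromatic and both rings count as aromatic (naphthalene).
Aromatic: B, D, E, F, G. Total: 5.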